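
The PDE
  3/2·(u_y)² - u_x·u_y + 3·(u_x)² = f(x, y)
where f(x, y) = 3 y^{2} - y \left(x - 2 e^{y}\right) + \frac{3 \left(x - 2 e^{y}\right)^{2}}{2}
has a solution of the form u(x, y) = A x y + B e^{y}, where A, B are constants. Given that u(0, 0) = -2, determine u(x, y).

Substitute the ansatz u = A x y + B e^{y} into the left-hand side.
Derivatives of the ansatz:
  u_y = A x + B e^{y}
  u_x = A y
Term by term:
  3/2·(u_y)² = \frac{3 A^{2} x^{2}}{2} + 3 A B x e^{y} + \frac{3 B^{2} e^{2 y}}{2}
  -u_x·u_y = - A^{2} x y - A B y e^{y}
  3·(u_x)² = 3 A^{2} y^{2}
So the left-hand side equals
  \frac{3 A^{2} x^{2}}{2} - A^{2} x y + 3 A^{2} y^{2} + 3 A B x e^{y} - A B y e^{y} + \frac{3 B^{2} e^{2 y}}{2}
This must equal f(x, y) identically; expanded, f = \frac{3 x^{2}}{2} - x y - 6 x e^{y} + 3 y^{2} + 2 y e^{y} + 6 e^{2 y}.
Matching coefficients of the independent functions:
  [x^{2}]:  \frac{3 A^{2}}{2} = \frac{3}{2}
  [y^{2}]:  3 A^{2} = 3
  [x y]:  - A^{2} = -1
  [x e^{y}]:  3 A B = -6
  [y e^{y}]:  - A B = 2
  [e^{2 y}]:  \frac{3 B^{2}}{2} = 6
These equations allow (A, B) = (-1, 2) or (1, -2).
Impose the point condition(s):
  u(0, 0) = -2  ⟹  B = -2
Only A = 1, B = -2 satisfies everything.
Hence u(x, y) = x y - 2 e^{y}.

Answer: u(x, y) = x y - 2 e^{y}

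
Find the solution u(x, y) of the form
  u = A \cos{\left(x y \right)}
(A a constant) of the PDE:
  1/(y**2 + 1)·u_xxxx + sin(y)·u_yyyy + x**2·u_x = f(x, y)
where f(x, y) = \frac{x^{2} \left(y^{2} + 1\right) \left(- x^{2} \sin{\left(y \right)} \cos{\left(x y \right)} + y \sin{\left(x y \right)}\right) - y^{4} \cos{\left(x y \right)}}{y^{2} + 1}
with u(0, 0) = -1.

Answer: u(x, y) = - \cos{\left(x y \right)}

Derivation:
Substitute the ansatz u = A \cos{\left(x y \right)} into the left-hand side.
Derivatives of the ansatz:
  u_xxxx = A y^{4} \cos{\left(x y \right)}
  u_yyyy = A x^{4} \cos{\left(x y \right)}
  u_x = - A y \sin{\left(x y \right)}
Term by term:
  1/(y**2 + 1)·u_xxxx = \frac{A y^{4} \cos{\left(x y \right)}}{y^{2} + 1}
  sin(y)·u_yyyy = A x^{4} \sin{\left(y \right)} \cos{\left(x y \right)}
  x**2·u_x = - A x^{2} y \sin{\left(x y \right)}
So the left-hand side equals
  A x^{4} \sin{\left(y \right)} \cos{\left(x y \right)} - A x^{2} y \sin{\left(x y \right)} + \frac{A y^{4} \cos{\left(x y \right)}}{y^{2} + 1}
This must equal f(x, y) identically; expanded, f = - x^{4} \sin{\left(y \right)} \cos{\left(x y \right)} + x^{2} y \sin{\left(x y \right)} - \frac{y^{4} \cos{\left(x y \right)}}{y^{2} + 1}.
Matching coefficients of the independent functions:
  [x^{2} y \sin{\left(x y \right)}]:  - A = 1
  [x^{4} \sin{\left(y \right)} \cos{\left(x y \right)}, \frac{y^{4} \cos{\left(x y \right)}}{y^{2} + 1}]:  A = -1
Solving: A = -1.
Check against the point condition:
  u(0, 0) = -1  ⟹  A = -1  ✓
Hence u(x, y) = - \cos{\left(x y \right)}.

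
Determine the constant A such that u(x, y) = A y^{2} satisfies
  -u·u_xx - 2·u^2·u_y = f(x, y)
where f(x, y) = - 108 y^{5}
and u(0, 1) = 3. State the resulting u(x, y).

Answer: u(x, y) = 3 y^{2}

Derivation:
Substitute the ansatz u = A y^{2} into the left-hand side.
Derivatives of the ansatz:
  u_xx = 0
  u_y = 2 A y
Term by term:
  -u·u_xx = 0
  -2·u^2·u_y = - 4 A^{3} y^{5}
So the left-hand side equals
  - 4 A^{3} y^{5}
This must equal f(x, y) = - 108 y^{5} identically.
Matching coefficients of the independent functions:
  [y^{5}]:  - 4 A^{3} = -108
Solving: A = 3.
Check against the point condition:
  u(0, 1) = 3  ⟹  A = 3  ✓
Hence u(x, y) = 3 y^{2}.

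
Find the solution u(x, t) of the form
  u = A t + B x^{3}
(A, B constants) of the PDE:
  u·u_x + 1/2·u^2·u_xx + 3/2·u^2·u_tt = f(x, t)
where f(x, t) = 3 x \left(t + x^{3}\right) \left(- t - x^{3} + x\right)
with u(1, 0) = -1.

Substitute the ansatz u = A t + B x^{3} into the left-hand side.
Derivatives of the ansatz:
  u_x = 3 B x^{2}
  u_xx = 6 B x
  u_tt = 0
Term by term:
  u·u_x = 3 A B t x^{2} + 3 B^{2} x^{5}
  1/2·u^2·u_xx = 3 A^{2} B t^{2} x + 6 A B^{2} t x^{4} + 3 B^{3} x^{7}
  3/2·u^2·u_tt = 0
So the left-hand side equals
  3 A^{2} B t^{2} x + 6 A B^{2} t x^{4} + 3 A B t x^{2} + 3 B^{3} x^{7} + 3 B^{2} x^{5}
This must equal f(x, t) identically; expanded, f = - 3 t^{2} x - 6 t x^{4} + 3 t x^{2} - 3 x^{7} + 3 x^{5}.
Matching coefficients of the independent functions:
  [x^{5}]:  3 B^{2} = 3
  [x^{7}]:  3 B^{3} = -3
  [t x^{2}]:  3 A B = 3
  [t x^{4}]:  6 A B^{2} = -6
  [t^{2} x]:  3 A^{2} B = -3
Solving: A = -1, B = -1.
Check against the point condition:
  u(1, 0) = -1  ⟹  B = -1  ✓
Hence u(x, t) = - t - x^{3}.

Answer: u(x, t) = - t - x^{3}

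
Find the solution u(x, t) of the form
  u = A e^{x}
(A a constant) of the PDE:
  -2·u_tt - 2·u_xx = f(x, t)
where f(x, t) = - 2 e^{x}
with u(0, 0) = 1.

Substitute the ansatz u = A e^{x} into the left-hand side.
Derivatives of the ansatz:
  u_tt = 0
  u_xx = A e^{x}
Term by term:
  -2·u_tt = 0
  -2·u_xx = - 2 A e^{x}
So the left-hand side equals
  - 2 A e^{x}
This must equal f(x, t) = - 2 e^{x} identically.
Matching coefficients of the independent functions:
  [e^{x}]:  - 2 A = -2
Solving: A = 1.
Check against the point condition:
  u(0, 0) = 1  ⟹  A = 1  ✓
Hence u(x, t) = e^{x}.

Answer: u(x, t) = e^{x}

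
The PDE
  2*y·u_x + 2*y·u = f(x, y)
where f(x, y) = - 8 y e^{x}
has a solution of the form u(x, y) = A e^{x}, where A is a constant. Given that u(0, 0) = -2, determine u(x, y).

Substitute the ansatz u = A e^{x} into the left-hand side.
Derivatives of the ansatz:
  u_x = A e^{x}
Term by term:
  2*y·u_x = 2 A y e^{x}
  2*y·u = 2 A y e^{x}
So the left-hand side equals
  4 A y e^{x}
This must equal f(x, y) = - 8 y e^{x} identically.
Matching coefficients of the independent functions:
  [y e^{x}]:  4 A = -8
Solving: A = -2.
Check against the point condition:
  u(0, 0) = -2  ⟹  A = -2  ✓
Hence u(x, y) = - 2 e^{x}.

Answer: u(x, y) = - 2 e^{x}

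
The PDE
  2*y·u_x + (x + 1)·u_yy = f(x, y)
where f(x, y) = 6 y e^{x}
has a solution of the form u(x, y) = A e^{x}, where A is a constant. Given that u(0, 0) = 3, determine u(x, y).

Answer: u(x, y) = 3 e^{x}

Derivation:
Substitute the ansatz u = A e^{x} into the left-hand side.
Derivatives of the ansatz:
  u_x = A e^{x}
  u_yy = 0
Term by term:
  2*y·u_x = 2 A y e^{x}
  (x + 1)·u_yy = 0
So the left-hand side equals
  2 A y e^{x}
This must equal f(x, y) = 6 y e^{x} identically.
Matching coefficients of the independent functions:
  [y e^{x}]:  2 A = 6
Solving: A = 3.
Check against the point condition:
  u(0, 0) = 3  ⟹  A = 3  ✓
Hence u(x, y) = 3 e^{x}.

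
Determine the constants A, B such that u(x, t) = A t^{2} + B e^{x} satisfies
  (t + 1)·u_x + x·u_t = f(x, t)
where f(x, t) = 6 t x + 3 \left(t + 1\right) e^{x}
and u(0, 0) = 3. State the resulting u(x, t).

Substitute the ansatz u = A t^{2} + B e^{x} into the left-hand side.
Derivatives of the ansatz:
  u_x = B e^{x}
  u_t = 2 A t
Term by term:
  (t + 1)·u_x = B t e^{x} + B e^{x}
  x·u_t = 2 A t x
So the left-hand side equals
  2 A t x + B t e^{x} + B e^{x}
This must equal f(x, t) identically; expanded, f = 6 t x + 3 t e^{x} + 3 e^{x}.
Matching coefficients of the independent functions:
  [t x]:  2 A = 6
  [t e^{x}, e^{x}]:  B = 3
Solving: A = 3, B = 3.
Check against the point condition:
  u(0, 0) = 3  ⟹  B = 3  ✓
Hence u(x, t) = 3 t^{2} + 3 e^{x}.

Answer: u(x, t) = 3 t^{2} + 3 e^{x}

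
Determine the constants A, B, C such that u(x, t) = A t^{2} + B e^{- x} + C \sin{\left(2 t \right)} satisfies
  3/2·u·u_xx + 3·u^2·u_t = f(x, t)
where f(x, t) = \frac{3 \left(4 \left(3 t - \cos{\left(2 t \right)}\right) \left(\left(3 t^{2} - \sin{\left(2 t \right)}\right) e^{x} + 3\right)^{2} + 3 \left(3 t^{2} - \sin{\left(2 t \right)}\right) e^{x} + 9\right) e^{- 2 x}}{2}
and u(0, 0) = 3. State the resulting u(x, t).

Substitute the ansatz u = A t^{2} + B e^{- x} + C \sin{\left(2 t \right)} into the left-hand side.
Derivatives of the ansatz:
  u_xx = B e^{- x}
  u_t = 2 A t + 2 C \cos{\left(2 t \right)}
Term by term:
  3/2·u·u_xx = \frac{3 A B t^{2} e^{- x}}{2} + \frac{3 B^{2} e^{- 2 x}}{2} + \frac{3 B C e^{- x} \sin{\left(2 t \right)}}{2}
  3·u^2·u_t = 6 A^{3} t^{5} + 12 A^{2} B t^{3} e^{- x} + 6 A^{2} C t^{4} \cos{\left(2 t \right)} + 12 A^{2} C t^{3} \sin{\left(2 t \right)} + 6 A B^{2} t e^{- 2 x} + 12 A B C t^{2} e^{- x} \cos{\left(2 t \right)} + 12 A B C t e^{- x} \sin{\left(2 t \right)} + 12 A C^{2} t^{2} \sin{\left(2 t \right)} \cos{\left(2 t \right)} + 6 A C^{2} t \sin^{2}{\left(2 t \right)} + 6 B^{2} C e^{- 2 x} \cos{\left(2 t \right)} + 12 B C^{2} e^{- x} \sin{\left(2 t \right)} \cos{\left(2 t \right)} + 6 C^{3} \sin^{2}{\left(2 t \right)} \cos{\left(2 t \right)}
So the left-hand side equals
  6 A^{3} t^{5} + 12 A^{2} B t^{3} e^{- x} + 6 A^{2} C t^{4} \cos{\left(2 t \right)} + 12 A^{2} C t^{3} \sin{\left(2 t \right)} + 6 A B^{2} t e^{- 2 x} + 12 A B C t^{2} e^{- x} \cos{\left(2 t \right)} + 12 A B C t e^{- x} \sin{\left(2 t \right)} + \frac{3 A B t^{2} e^{- x}}{2} + 12 A C^{2} t^{2} \sin{\left(2 t \right)} \cos{\left(2 t \right)} + 6 A C^{2} t \sin^{2}{\left(2 t \right)} + 6 B^{2} C e^{- 2 x} \cos{\left(2 t \right)} + \frac{3 B^{2} e^{- 2 x}}{2} + 12 B C^{2} e^{- x} \sin{\left(2 t \right)} \cos{\left(2 t \right)} + \frac{3 B C e^{- x} \sin{\left(2 t \right)}}{2} + 6 C^{3} \sin^{2}{\left(2 t \right)} \cos{\left(2 t \right)}
This must equal f(x, t) identically; expanded, f = 162 t^{5} - 54 t^{4} \cos{\left(2 t \right)} - 108 t^{3} \sin{\left(2 t \right)} + 324 t^{3} e^{- x} + 36 t^{2} \sin{\left(2 t \right)} \cos{\left(2 t \right)} - 108 t^{2} e^{- x} \cos{\left(2 t \right)} + \frac{27 t^{2} e^{- x}}{2} + 18 t \sin^{2}{\left(2 t \right)} - 108 t e^{- x} \sin{\left(2 t \right)} + 162 t e^{- 2 x} - 6 \sin^{2}{\left(2 t \right)} \cos{\left(2 t \right)} + 36 e^{- x} \sin{\left(2 t \right)} \cos{\left(2 t \right)} - \frac{9 e^{- x} \sin{\left(2 t \right)}}{2} - 54 e^{- 2 x} \cos{\left(2 t \right)} + \frac{27 e^{- 2 x}}{2}.
Matching coefficients of the independent functions:
(each divided by its leading coefficient; functions giving the same equation are listed together)
  [t^{5}]:  A^{3} - 27 = 0
  [t e^{- 2 x}]:  A B^{2} - 27 = 0
  [t \sin^{2}{\left(2 t \right)}, t^{2} \sin{\left(2 t \right)} \cos{\left(2 t \right)}]:  A C^{2} - 3 = 0
  [t^{2} e^{- x}]:  A B - 9 = 0
  [t^{3} e^{- x}]:  A^{2} B - 27 = 0
  [t^{3} \sin{\left(2 t \right)}, t^{4} \cos{\left(2 t \right)}]:  A^{2} C + 9 = 0
  [e^{- 2 x} \cos{\left(2 t \right)}]:  B^{2} C + 9 = 0
  [e^{- x} \sin{\left(2 t \right)}]:  B C + 3 = 0
  [\sin^{2}{\left(2 t \right)} \cos{\left(2 t \right)}]:  C^{3} + 1 = 0
  [t e^{- x} \sin{\left(2 t \right)}, t^{2} e^{- x} \cos{\left(2 t \right)}]:  A B C + 9 = 0
  [e^{- x} \sin{\left(2 t \right)} \cos{\left(2 t \right)}]:  B C^{2} - 3 = 0
  [e^{- 2 x}]:  B^{2} - 9 = 0
Solving: A = 3, B = 3, C = -1.
Check against the point condition:
  u(0, 0) = 3  ⟹  B = 3  ✓
Hence u(x, t) = 3 t^{2} - \sin{\left(2 t \right)} + 3 e^{- x}.

Answer: u(x, t) = 3 t^{2} - \sin{\left(2 t \right)} + 3 e^{- x}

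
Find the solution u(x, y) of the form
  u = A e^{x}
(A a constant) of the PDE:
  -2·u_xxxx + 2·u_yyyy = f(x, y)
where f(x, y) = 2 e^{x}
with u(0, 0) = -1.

Substitute the ansatz u = A e^{x} into the left-hand side.
Derivatives of the ansatz:
  u_xxxx = A e^{x}
  u_yyyy = 0
Term by term:
  -2·u_xxxx = - 2 A e^{x}
  2·u_yyyy = 0
So the left-hand side equals
  - 2 A e^{x}
This must equal f(x, y) = 2 e^{x} identically.
Matching coefficients of the independent functions:
  [e^{x}]:  - 2 A = 2
Solving: A = -1.
Check against the point condition:
  u(0, 0) = -1  ⟹  A = -1  ✓
Hence u(x, y) = - e^{x}.

Answer: u(x, y) = - e^{x}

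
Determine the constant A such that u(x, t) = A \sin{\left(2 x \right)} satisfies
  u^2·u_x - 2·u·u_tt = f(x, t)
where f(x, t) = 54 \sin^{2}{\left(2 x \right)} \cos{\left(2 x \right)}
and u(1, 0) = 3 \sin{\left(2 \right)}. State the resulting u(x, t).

Substitute the ansatz u = A \sin{\left(2 x \right)} into the left-hand side.
Derivatives of the ansatz:
  u_x = 2 A \cos{\left(2 x \right)}
  u_tt = 0
Term by term:
  u^2·u_x = 2 A^{3} \sin^{2}{\left(2 x \right)} \cos{\left(2 x \right)}
  -2·u·u_tt = 0
So the left-hand side equals
  2 A^{3} \sin^{2}{\left(2 x \right)} \cos{\left(2 x \right)}
This must equal f(x, t) = 54 \sin^{2}{\left(2 x \right)} \cos{\left(2 x \right)} identically.
Matching coefficients of the independent functions:
  [\sin^{2}{\left(2 x \right)} \cos{\left(2 x \right)}]:  2 A^{3} = 54
Solving: A = 3.
Check against the point condition:
  u(1, 0) = 3 \sin{\left(2 \right)}  ⟹  A \sin{\left(2 \right)} = 3 \sin{\left(2 \right)}  ✓
Hence u(x, t) = 3 \sin{\left(2 x \right)}.

Answer: u(x, t) = 3 \sin{\left(2 x \right)}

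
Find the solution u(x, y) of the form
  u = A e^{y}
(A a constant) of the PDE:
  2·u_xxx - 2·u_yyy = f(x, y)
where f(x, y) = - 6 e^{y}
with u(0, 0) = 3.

Substitute the ansatz u = A e^{y} into the left-hand side.
Derivatives of the ansatz:
  u_xxx = 0
  u_yyy = A e^{y}
Term by term:
  2·u_xxx = 0
  -2·u_yyy = - 2 A e^{y}
So the left-hand side equals
  - 2 A e^{y}
This must equal f(x, y) = - 6 e^{y} identically.
Matching coefficients of the independent functions:
  [e^{y}]:  - 2 A = -6
Solving: A = 3.
Check against the point condition:
  u(0, 0) = 3  ⟹  A = 3  ✓
Hence u(x, y) = 3 e^{y}.

Answer: u(x, y) = 3 e^{y}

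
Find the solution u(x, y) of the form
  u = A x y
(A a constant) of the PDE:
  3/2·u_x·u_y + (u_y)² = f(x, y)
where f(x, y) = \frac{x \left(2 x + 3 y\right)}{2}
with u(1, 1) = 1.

Substitute the ansatz u = A x y into the left-hand side.
Derivatives of the ansatz:
  u_x = A y
  u_y = A x
Term by term:
  3/2·u_x·u_y = \frac{3 A^{2} x y}{2}
  (u_y)² = A^{2} x^{2}
So the left-hand side equals
  A^{2} x^{2} + \frac{3 A^{2} x y}{2}
This must equal f(x, y) identically; expanded, f = x^{2} + \frac{3 x y}{2}.
Matching coefficients of the independent functions:
  [x^{2}]:  A^{2} = 1
  [x y]:  \frac{3 A^{2}}{2} = \frac{3}{2}
These equations allow (A) = (-1) or (1).
Impose the point condition(s):
  u(1, 1) = 1  ⟹  A = 1
Only A = 1 satisfies everything.
Hence u(x, y) = x y.

Answer: u(x, y) = x y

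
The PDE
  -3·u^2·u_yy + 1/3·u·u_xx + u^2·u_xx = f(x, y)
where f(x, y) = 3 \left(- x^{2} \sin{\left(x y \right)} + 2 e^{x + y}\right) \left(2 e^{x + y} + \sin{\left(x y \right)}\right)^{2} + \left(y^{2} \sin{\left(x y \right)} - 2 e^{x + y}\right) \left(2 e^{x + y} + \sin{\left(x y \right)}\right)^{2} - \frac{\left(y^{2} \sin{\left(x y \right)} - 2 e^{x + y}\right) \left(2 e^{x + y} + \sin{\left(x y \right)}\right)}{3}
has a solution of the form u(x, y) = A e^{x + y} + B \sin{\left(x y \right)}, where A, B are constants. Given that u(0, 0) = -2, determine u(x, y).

Substitute the ansatz u = A e^{x + y} + B \sin{\left(x y \right)} into the left-hand side.
Derivatives of the ansatz:
  u_yy = A e^{x} e^{y} - B x^{2} \sin{\left(x y \right)}
  u_xx = A e^{x} e^{y} - B y^{2} \sin{\left(x y \right)}
Term by term:
  -3·u^2·u_yy = - 3 A^{3} e^{3 x} e^{3 y} + 3 A^{2} B x^{2} e^{2 x} e^{2 y} \sin{\left(x y \right)} - 6 A^{2} B e^{2 x} e^{2 y} \sin{\left(x y \right)} + 6 A B^{2} x^{2} e^{x} e^{y} \sin^{2}{\left(x y \right)} - 3 A B^{2} e^{x} e^{y} \sin^{2}{\left(x y \right)} + 3 B^{3} x^{2} \sin^{3}{\left(x y \right)}
  1/3·u·u_xx = \frac{A^{2} e^{2 x} e^{2 y}}{3} - \frac{A B y^{2} e^{x} e^{y} \sin{\left(x y \right)}}{3} + \frac{A B e^{x} e^{y} \sin{\left(x y \right)}}{3} - \frac{B^{2} y^{2} \sin^{2}{\left(x y \right)}}{3}
  u^2·u_xx = A^{3} e^{3 x} e^{3 y} - A^{2} B y^{2} e^{2 x} e^{2 y} \sin{\left(x y \right)} + 2 A^{2} B e^{2 x} e^{2 y} \sin{\left(x y \right)} - 2 A B^{2} y^{2} e^{x} e^{y} \sin^{2}{\left(x y \right)} + A B^{2} e^{x} e^{y} \sin^{2}{\left(x y \right)} - B^{3} y^{2} \sin^{3}{\left(x y \right)}
So the left-hand side equals
  - 2 A^{3} e^{3 x} e^{3 y} + 3 A^{2} B x^{2} e^{2 x} e^{2 y} \sin{\left(x y \right)} - A^{2} B y^{2} e^{2 x} e^{2 y} \sin{\left(x y \right)} - 4 A^{2} B e^{2 x} e^{2 y} \sin{\left(x y \right)} + \frac{A^{2} e^{2 x} e^{2 y}}{3} + 6 A B^{2} x^{2} e^{x} e^{y} \sin^{2}{\left(x y \right)} - 2 A B^{2} y^{2} e^{x} e^{y} \sin^{2}{\left(x y \right)} - 2 A B^{2} e^{x} e^{y} \sin^{2}{\left(x y \right)} - \frac{A B y^{2} e^{x} e^{y} \sin{\left(x y \right)}}{3} + \frac{A B e^{x} e^{y} \sin{\left(x y \right)}}{3} + 3 B^{3} x^{2} \sin^{3}{\left(x y \right)} - B^{3} y^{2} \sin^{3}{\left(x y \right)} - \frac{B^{2} y^{2} \sin^{2}{\left(x y \right)}}{3}
This must equal f(x, y) identically; expanded, f = - 12 x^{2} e^{2 x} e^{2 y} \sin{\left(x y \right)} - 12 x^{2} e^{x} e^{y} \sin^{2}{\left(x y \right)} - 3 x^{2} \sin^{3}{\left(x y \right)} + 4 y^{2} e^{2 x} e^{2 y} \sin{\left(x y \right)} + 4 y^{2} e^{x} e^{y} \sin^{2}{\left(x y \right)} - \frac{2 y^{2} e^{x} e^{y} \sin{\left(x y \right)}}{3} + y^{2} \sin^{3}{\left(x y \right)} - \frac{y^{2} \sin^{2}{\left(x y \right)}}{3} + 16 e^{3 x} e^{3 y} + 16 e^{2 x} e^{2 y} \sin{\left(x y \right)} + \frac{4 e^{2 x} e^{2 y}}{3} + 4 e^{x} e^{y} \sin^{2}{\left(x y \right)} + \frac{2 e^{x} e^{y} \sin{\left(x y \right)}}{3}.
Matching coefficients of the independent functions:
  [x^{2} \sin^{3}{\left(x y \right)}]:  3 B^{3} = -3
  [y^{2} \sin^{2}{\left(x y \right)}]:  - \frac{B^{2}}{3} = - \frac{1}{3}
  [y^{2} \sin^{3}{\left(x y \right)}]:  - B^{3} = 1
  [e^{2 x} e^{2 y}]:  \frac{A^{2}}{3} = \frac{4}{3}
  [e^{3 x} e^{3 y}]:  - 2 A^{3} = 16
  [e^{x} e^{y} \sin{\left(x y \right)}]:  \frac{A B}{3} = \frac{2}{3}
  [e^{x} e^{y} \sin^{2}{\left(x y \right)}, y^{2} e^{x} e^{y} \sin^{2}{\left(x y \right)}]:  - 2 A B^{2} = 4
  [e^{2 x} e^{2 y} \sin{\left(x y \right)}]:  - 4 A^{2} B = 16
  [x^{2} e^{x} e^{y} \sin^{2}{\left(x y \right)}]:  6 A B^{2} = -12
  [x^{2} e^{2 x} e^{2 y} \sin{\left(x y \right)}]:  3 A^{2} B = -12
  [y^{2} e^{x} e^{y} \sin{\left(x y \right)}]:  - \frac{A B}{3} = - \frac{2}{3}
  [y^{2} e^{2 x} e^{2 y} \sin{\left(x y \right)}]:  - A^{2} B = 4
Solving: A = -2, B = -1.
Check against the point condition:
  u(0, 0) = -2  ⟹  A = -2  ✓
Hence u(x, y) = - 2 e^{x + y} - \sin{\left(x y \right)}.

Answer: u(x, y) = - 2 e^{x + y} - \sin{\left(x y \right)}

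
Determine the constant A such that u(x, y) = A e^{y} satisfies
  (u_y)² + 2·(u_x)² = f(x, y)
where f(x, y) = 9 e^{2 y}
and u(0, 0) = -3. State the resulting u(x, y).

Substitute the ansatz u = A e^{y} into the left-hand side.
Derivatives of the ansatz:
  u_y = A e^{y}
  u_x = 0
Term by term:
  (u_y)² = A^{2} e^{2 y}
  2·(u_x)² = 0
So the left-hand side equals
  A^{2} e^{2 y}
This must equal f(x, y) = 9 e^{2 y} identically.
Matching coefficients of the independent functions:
  [e^{2 y}]:  A^{2} = 9
These equations allow (A) = (-3) or (3).
Impose the point condition(s):
  u(0, 0) = -3  ⟹  A = -3
Only A = -3 satisfies everything.
Hence u(x, y) = - 3 e^{y}.

Answer: u(x, y) = - 3 e^{y}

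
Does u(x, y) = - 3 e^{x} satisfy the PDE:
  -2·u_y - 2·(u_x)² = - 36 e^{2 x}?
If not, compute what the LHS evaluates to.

Answer: No, the LHS evaluates to - 18 e^{2 x}

Derivation:
Evaluate each term of the left-hand side for u = - 3 e^{x}.
Derivatives:
  u_y = 0
  u_x = - 3 e^{x}
Terms:
  -2·u_y = 0
  -2·(u_x)² = - 18 e^{2 x}
Sum: LHS = - 18 e^{2 x}
Given right-hand side: - 36 e^{2 x}. Difference LHS − RHS = 18 e^{2 x} ≠ 0, so u is not a solution.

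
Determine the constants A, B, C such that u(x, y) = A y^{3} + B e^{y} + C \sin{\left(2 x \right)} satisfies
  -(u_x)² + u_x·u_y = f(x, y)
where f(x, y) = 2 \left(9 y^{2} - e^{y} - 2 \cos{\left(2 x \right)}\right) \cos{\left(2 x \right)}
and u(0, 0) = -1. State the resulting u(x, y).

Substitute the ansatz u = A y^{3} + B e^{y} + C \sin{\left(2 x \right)} into the left-hand side.
Derivatives of the ansatz:
  u_x = 2 C \cos{\left(2 x \right)}
  u_y = 3 A y^{2} + B e^{y}
Term by term:
  -(u_x)² = - 4 C^{2} \cos^{2}{\left(2 x \right)}
  u_x·u_y = 6 A C y^{2} \cos{\left(2 x \right)} + 2 B C e^{y} \cos{\left(2 x \right)}
So the left-hand side equals
  6 A C y^{2} \cos{\left(2 x \right)} + 2 B C e^{y} \cos{\left(2 x \right)} - 4 C^{2} \cos^{2}{\left(2 x \right)}
This must equal f(x, y) identically; expanded, f = 18 y^{2} \cos{\left(2 x \right)} - 2 e^{y} \cos{\left(2 x \right)} - 4 \cos^{2}{\left(2 x \right)}.
Matching coefficients of the independent functions:
  [y^{2} \cos{\left(2 x \right)}]:  6 A C = 18
  [e^{y} \cos{\left(2 x \right)}]:  2 B C = -2
  [\cos^{2}{\left(2 x \right)}]:  - 4 C^{2} = -4
These equations allow (A, B, C) = (-3, 1, -1) or (3, -1, 1).
Impose the point condition(s):
  u(0, 0) = -1  ⟹  B = -1
Only A = 3, B = -1, C = 1 satisfies everything.
Hence u(x, y) = 3 y^{3} - e^{y} + \sin{\left(2 x \right)}.

Answer: u(x, y) = 3 y^{3} - e^{y} + \sin{\left(2 x \right)}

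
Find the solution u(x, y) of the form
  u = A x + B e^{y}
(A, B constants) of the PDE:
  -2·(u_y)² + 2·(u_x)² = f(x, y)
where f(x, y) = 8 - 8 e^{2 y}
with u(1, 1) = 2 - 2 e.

Substitute the ansatz u = A x + B e^{y} into the left-hand side.
Derivatives of the ansatz:
  u_y = B e^{y}
  u_x = A
Term by term:
  -2·(u_y)² = - 2 B^{2} e^{2 y}
  2·(u_x)² = 2 A^{2}
So the left-hand side equals
  2 A^{2} - 2 B^{2} e^{2 y}
This must equal f(x, y) = 8 - 8 e^{2 y} identically.
Matching coefficients of the independent functions:
  [constant term]:  2 A^{2} = 8
  [e^{2 y}]:  - 2 B^{2} = -8
These equations allow (A, B) = (-2, -2) or (-2, 2) or (2, -2) or (2, 2).
Impose the point condition(s):
  u(1, 1) = 2 - 2 e  ⟹  A + e B = 2 - 2 e
Only A = 2, B = -2 satisfies everything.
Hence u(x, y) = 2 x - 2 e^{y}.

Answer: u(x, y) = 2 x - 2 e^{y}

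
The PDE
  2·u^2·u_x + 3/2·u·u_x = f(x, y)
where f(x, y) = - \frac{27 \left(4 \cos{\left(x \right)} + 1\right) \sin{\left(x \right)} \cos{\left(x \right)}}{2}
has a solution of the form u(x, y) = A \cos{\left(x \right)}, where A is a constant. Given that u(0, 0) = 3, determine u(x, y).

Substitute the ansatz u = A \cos{\left(x \right)} into the left-hand side.
Derivatives of the ansatz:
  u_x = - A \sin{\left(x \right)}
Term by term:
  2·u^2·u_x = - 2 A^{3} \sin{\left(x \right)} \cos^{2}{\left(x \right)}
  3/2·u·u_x = - \frac{3 A^{2} \sin{\left(x \right)} \cos{\left(x \right)}}{2}
So the left-hand side equals
  - 2 A^{3} \sin{\left(x \right)} \cos^{2}{\left(x \right)} - \frac{3 A^{2} \sin{\left(x \right)} \cos{\left(x \right)}}{2}
This must equal f(x, y) identically; expanded, f = - 54 \sin{\left(x \right)} \cos^{2}{\left(x \right)} - \frac{27 \sin{\left(x \right)} \cos{\left(x \right)}}{2}.
Matching coefficients of the independent functions:
  [\sin{\left(x \right)} \cos{\left(x \right)}]:  - \frac{3 A^{2}}{2} = - \frac{27}{2}
  [\sin{\left(x \right)} \cos^{2}{\left(x \right)}]:  - 2 A^{3} = -54
Solving: A = 3.
Check against the point condition:
  u(0, 0) = 3  ⟹  A = 3  ✓
Hence u(x, y) = 3 \cos{\left(x \right)}.

Answer: u(x, y) = 3 \cos{\left(x \right)}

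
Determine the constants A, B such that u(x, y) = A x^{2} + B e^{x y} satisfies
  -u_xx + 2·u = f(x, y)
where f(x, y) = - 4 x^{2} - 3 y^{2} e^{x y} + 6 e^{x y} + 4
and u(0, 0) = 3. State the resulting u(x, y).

Substitute the ansatz u = A x^{2} + B e^{x y} into the left-hand side.
Derivatives of the ansatz:
  u_xx = 2 A + B y^{2} e^{x y}
Term by term:
  -u_xx = - 2 A - B y^{2} e^{x y}
  2·u = 2 A x^{2} + 2 B e^{x y}
So the left-hand side equals
  2 A x^{2} - 2 A - B y^{2} e^{x y} + 2 B e^{x y}
This must equal f(x, y) = - 4 x^{2} - 3 y^{2} e^{x y} + 6 e^{x y} + 4 identically.
Matching coefficients of the independent functions:
  [constant term]:  - 2 A = 4
  [x^{2}]:  2 A = -4
  [y^{2} e^{x y}]:  - B = -3
  [e^{x y}]:  2 B = 6
Solving: A = -2, B = 3.
Check against the point condition:
  u(0, 0) = 3  ⟹  B = 3  ✓
Hence u(x, y) = - 2 x^{2} + 3 e^{x y}.

Answer: u(x, y) = - 2 x^{2} + 3 e^{x y}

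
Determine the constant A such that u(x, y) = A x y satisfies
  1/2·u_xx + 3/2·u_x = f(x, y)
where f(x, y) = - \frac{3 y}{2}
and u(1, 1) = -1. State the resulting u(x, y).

Answer: u(x, y) = - x y

Derivation:
Substitute the ansatz u = A x y into the left-hand side.
Derivatives of the ansatz:
  u_xx = 0
  u_x = A y
Term by term:
  1/2·u_xx = 0
  3/2·u_x = \frac{3 A y}{2}
So the left-hand side equals
  \frac{3 A y}{2}
This must equal f(x, y) = - \frac{3 y}{2} identically.
Matching coefficients of the independent functions:
  [y]:  \frac{3 A}{2} = - \frac{3}{2}
Solving: A = -1.
Check against the point condition:
  u(1, 1) = -1  ⟹  A = -1  ✓
Hence u(x, y) = - x y.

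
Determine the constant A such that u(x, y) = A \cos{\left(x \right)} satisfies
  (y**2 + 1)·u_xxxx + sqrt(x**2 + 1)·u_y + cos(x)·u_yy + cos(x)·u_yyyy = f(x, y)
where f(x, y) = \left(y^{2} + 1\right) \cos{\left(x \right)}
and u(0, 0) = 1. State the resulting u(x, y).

Substitute the ansatz u = A \cos{\left(x \right)} into the left-hand side.
Derivatives of the ansatz:
  u_xxxx = A \cos{\left(x \right)}
  u_y = 0
  u_yy = 0
  u_yyyy = 0
Term by term:
  (y**2 + 1)·u_xxxx = A y^{2} \cos{\left(x \right)} + A \cos{\left(x \right)}
  sqrt(x**2 + 1)·u_y = 0
  cos(x)·u_yy = 0
  cos(x)·u_yyyy = 0
So the left-hand side equals
  A y^{2} \cos{\left(x \right)} + A \cos{\left(x \right)}
This must equal f(x, y) identically; expanded, f = y^{2} \cos{\left(x \right)} + \cos{\left(x \right)}.
Matching coefficients of the independent functions:
  [y^{2} \cos{\left(x \right)}, \cos{\left(x \right)}]:  A = 1
Solving: A = 1.
Check against the point condition:
  u(0, 0) = 1  ⟹  A = 1  ✓
Hence u(x, y) = \cos{\left(x \right)}.

Answer: u(x, y) = \cos{\left(x \right)}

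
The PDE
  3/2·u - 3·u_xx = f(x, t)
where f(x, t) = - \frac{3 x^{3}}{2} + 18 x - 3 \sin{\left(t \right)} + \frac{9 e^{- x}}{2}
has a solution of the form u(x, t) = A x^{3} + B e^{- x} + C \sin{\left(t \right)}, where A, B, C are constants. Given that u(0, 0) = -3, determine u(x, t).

Substitute the ansatz u = A x^{3} + B e^{- x} + C \sin{\left(t \right)} into the left-hand side.
Derivatives of the ansatz:
  u_xx = 6 A x + B e^{- x}
Term by term:
  3/2·u = \frac{3 A x^{3}}{2} + \frac{3 B e^{- x}}{2} + \frac{3 C \sin{\left(t \right)}}{2}
  -3·u_xx = - 18 A x - 3 B e^{- x}
So the left-hand side equals
  \frac{3 A x^{3}}{2} - 18 A x - \frac{3 B e^{- x}}{2} + \frac{3 C \sin{\left(t \right)}}{2}
This must equal f(x, t) = - \frac{3 x^{3}}{2} + 18 x - 3 \sin{\left(t \right)} + \frac{9 e^{- x}}{2} identically.
Matching coefficients of the independent functions:
  [x]:  - 18 A = 18
  [x^{3}]:  \frac{3 A}{2} = - \frac{3}{2}
  [e^{- x}]:  - \frac{3 B}{2} = \frac{9}{2}
  [\sin{\left(t \right)}]:  \frac{3 C}{2} = -3
Solving: A = -1, B = -3, C = -2.
Check against the point condition:
  u(0, 0) = -3  ⟹  B = -3  ✓
Hence u(x, t) = - x^{3} - 2 \sin{\left(t \right)} - 3 e^{- x}.

Answer: u(x, t) = - x^{3} - 2 \sin{\left(t \right)} - 3 e^{- x}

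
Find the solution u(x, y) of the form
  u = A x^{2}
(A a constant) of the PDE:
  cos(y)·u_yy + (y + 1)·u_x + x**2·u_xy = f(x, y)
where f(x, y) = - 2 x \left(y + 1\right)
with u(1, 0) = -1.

Answer: u(x, y) = - x^{2}

Derivation:
Substitute the ansatz u = A x^{2} into the left-hand side.
Derivatives of the ansatz:
  u_yy = 0
  u_x = 2 A x
  u_xy = 0
Term by term:
  cos(y)·u_yy = 0
  (y + 1)·u_x = 2 A x y + 2 A x
  x**2·u_xy = 0
So the left-hand side equals
  2 A x y + 2 A x
This must equal f(x, y) = - 2 x \left(y + 1\right) identically.
Matching coefficients of the independent functions:
  [x, x y]:  2 A = -2
Solving: A = -1.
Check against the point condition:
  u(1, 0) = -1  ⟹  A = -1  ✓
Hence u(x, y) = - x^{2}.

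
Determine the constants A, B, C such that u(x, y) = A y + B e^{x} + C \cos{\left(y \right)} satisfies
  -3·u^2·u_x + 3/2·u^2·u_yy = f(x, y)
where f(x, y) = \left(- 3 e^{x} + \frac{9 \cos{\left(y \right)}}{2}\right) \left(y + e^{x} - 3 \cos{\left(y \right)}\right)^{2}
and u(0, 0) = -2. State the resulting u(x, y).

Substitute the ansatz u = A y + B e^{x} + C \cos{\left(y \right)} into the left-hand side.
Derivatives of the ansatz:
  u_x = B e^{x}
  u_yy = - C \cos{\left(y \right)}
Term by term:
  -3·u^2·u_x = - 3 A^{2} B y^{2} e^{x} - 6 A B^{2} y e^{2 x} - 6 A B C y e^{x} \cos{\left(y \right)} - 3 B^{3} e^{3 x} - 6 B^{2} C e^{2 x} \cos{\left(y \right)} - 3 B C^{2} e^{x} \cos^{2}{\left(y \right)}
  3/2·u^2·u_yy = - \frac{3 A^{2} C y^{2} \cos{\left(y \right)}}{2} - 3 A B C y e^{x} \cos{\left(y \right)} - 3 A C^{2} y \cos^{2}{\left(y \right)} - \frac{3 B^{2} C e^{2 x} \cos{\left(y \right)}}{2} - 3 B C^{2} e^{x} \cos^{2}{\left(y \right)} - \frac{3 C^{3} \cos^{3}{\left(y \right)}}{2}
So the left-hand side equals
  - 3 A^{2} B y^{2} e^{x} - \frac{3 A^{2} C y^{2} \cos{\left(y \right)}}{2} - 6 A B^{2} y e^{2 x} - 9 A B C y e^{x} \cos{\left(y \right)} - 3 A C^{2} y \cos^{2}{\left(y \right)} - 3 B^{3} e^{3 x} - \frac{15 B^{2} C e^{2 x} \cos{\left(y \right)}}{2} - 6 B C^{2} e^{x} \cos^{2}{\left(y \right)} - \frac{3 C^{3} \cos^{3}{\left(y \right)}}{2}
This must equal f(x, y) identically; expanded, f = - 3 y^{2} e^{x} + \frac{9 y^{2} \cos{\left(y \right)}}{2} - 6 y e^{2 x} + 27 y e^{x} \cos{\left(y \right)} - 27 y \cos^{2}{\left(y \right)} - 3 e^{3 x} + \frac{45 e^{2 x} \cos{\left(y \right)}}{2} - 54 e^{x} \cos^{2}{\left(y \right)} + \frac{81 \cos^{3}{\left(y \right)}}{2}.
Matching coefficients of the independent functions:
  [y e^{2 x}]:  - 6 A B^{2} = -6
  [y \cos^{2}{\left(y \right)}]:  - 3 A C^{2} = -27
  [y^{2} e^{x}]:  - 3 A^{2} B = -3
  [y^{2} \cos{\left(y \right)}]:  - \frac{3 A^{2} C}{2} = \frac{9}{2}
  [e^{x} \cos^{2}{\left(y \right)}]:  - 6 B C^{2} = -54
  [e^{2 x} \cos{\left(y \right)}]:  - \frac{15 B^{2} C}{2} = \frac{45}{2}
  [y e^{x} \cos{\left(y \right)}]:  - 9 A B C = 27
  [e^{3 x}]:  - 3 B^{3} = -3
  [\cos^{3}{\left(y \right)}]:  - \frac{3 C^{3}}{2} = \frac{81}{2}
Solving: A = 1, B = 1, C = -3.
Check against the point condition:
  u(0, 0) = -2  ⟹  B + C = -2  ✓
Hence u(x, y) = y + e^{x} - 3 \cos{\left(y \right)}.

Answer: u(x, y) = y + e^{x} - 3 \cos{\left(y \right)}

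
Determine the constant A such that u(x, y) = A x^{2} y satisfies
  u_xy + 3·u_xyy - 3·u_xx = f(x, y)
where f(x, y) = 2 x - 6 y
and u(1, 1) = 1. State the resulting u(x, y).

Answer: u(x, y) = x^{2} y

Derivation:
Substitute the ansatz u = A x^{2} y into the left-hand side.
Derivatives of the ansatz:
  u_xy = 2 A x
  u_xyy = 0
  u_xx = 2 A y
Term by term:
  u_xy = 2 A x
  3·u_xyy = 0
  -3·u_xx = - 6 A y
So the left-hand side equals
  2 A x - 6 A y
This must equal f(x, y) = 2 x - 6 y identically.
Matching coefficients of the independent functions:
  [x]:  2 A = 2
  [y]:  - 6 A = -6
Solving: A = 1.
Check against the point condition:
  u(1, 1) = 1  ⟹  A = 1  ✓
Hence u(x, y) = x^{2} y.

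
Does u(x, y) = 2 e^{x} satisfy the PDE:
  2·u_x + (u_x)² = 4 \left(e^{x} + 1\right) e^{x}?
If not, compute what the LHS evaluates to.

Answer: Yes

Derivation:
Evaluate each term of the left-hand side for u = 2 e^{x}.
Derivatives:
  u_x = 2 e^{x}
Terms:
  2·u_x = 4 e^{x}
  (u_x)² = 4 e^{2 x}
Sum: LHS = 4 \left(e^{x} + 1\right) e^{x}
This is exactly the given right-hand side, so u is a solution.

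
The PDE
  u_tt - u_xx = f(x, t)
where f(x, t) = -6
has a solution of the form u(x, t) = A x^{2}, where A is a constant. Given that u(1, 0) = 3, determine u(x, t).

Answer: u(x, t) = 3 x^{2}

Derivation:
Substitute the ansatz u = A x^{2} into the left-hand side.
Derivatives of the ansatz:
  u_tt = 0
  u_xx = 2 A
Term by term:
  u_tt = 0
  -u_xx = - 2 A
So the left-hand side equals
  - 2 A
This must equal f(x, t) = -6 identically.
Matching coefficients of the independent functions:
  [constant term]:  - 2 A = -6
Solving: A = 3.
Check against the point condition:
  u(1, 0) = 3  ⟹  A = 3  ✓
Hence u(x, t) = 3 x^{2}.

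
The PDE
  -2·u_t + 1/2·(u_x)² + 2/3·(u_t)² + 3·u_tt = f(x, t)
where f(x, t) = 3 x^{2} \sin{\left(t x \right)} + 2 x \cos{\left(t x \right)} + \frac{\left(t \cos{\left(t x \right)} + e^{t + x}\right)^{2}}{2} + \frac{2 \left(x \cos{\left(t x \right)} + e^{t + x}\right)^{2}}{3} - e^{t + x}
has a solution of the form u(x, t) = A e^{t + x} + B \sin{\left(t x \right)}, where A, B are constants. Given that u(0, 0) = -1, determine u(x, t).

Answer: u(x, t) = - e^{t + x} - \sin{\left(t x \right)}

Derivation:
Substitute the ansatz u = A e^{t + x} + B \sin{\left(t x \right)} into the left-hand side.
Derivatives of the ansatz:
  u_t = A e^{t} e^{x} + B x \cos{\left(t x \right)}
  u_x = A e^{t} e^{x} + B t \cos{\left(t x \right)}
  u_tt = A e^{t} e^{x} - B x^{2} \sin{\left(t x \right)}
Term by term:
  -2·u_t = - 2 A e^{t} e^{x} - 2 B x \cos{\left(t x \right)}
  1/2·(u_x)² = \frac{A^{2} e^{2 t} e^{2 x}}{2} + A B t e^{t} e^{x} \cos{\left(t x \right)} + \frac{B^{2} t^{2} \cos^{2}{\left(t x \right)}}{2}
  2/3·(u_t)² = \frac{2 A^{2} e^{2 t} e^{2 x}}{3} + \frac{4 A B x e^{t} e^{x} \cos{\left(t x \right)}}{3} + \frac{2 B^{2} x^{2} \cos^{2}{\left(t x \right)}}{3}
  3·u_tt = 3 A e^{t} e^{x} - 3 B x^{2} \sin{\left(t x \right)}
So the left-hand side equals
  \frac{7 A^{2} e^{2 t} e^{2 x}}{6} + A B t e^{t} e^{x} \cos{\left(t x \right)} + \frac{4 A B x e^{t} e^{x} \cos{\left(t x \right)}}{3} + A e^{t} e^{x} + \frac{B^{2} t^{2} \cos^{2}{\left(t x \right)}}{2} + \frac{2 B^{2} x^{2} \cos^{2}{\left(t x \right)}}{3} - 3 B x^{2} \sin{\left(t x \right)} - 2 B x \cos{\left(t x \right)}
This must equal f(x, t) identically; expanded, f = \frac{t^{2} \cos^{2}{\left(t x \right)}}{2} + t e^{t} e^{x} \cos{\left(t x \right)} + 3 x^{2} \sin{\left(t x \right)} + \frac{2 x^{2} \cos^{2}{\left(t x \right)}}{3} + \frac{4 x e^{t} e^{x} \cos{\left(t x \right)}}{3} + 2 x \cos{\left(t x \right)} + \frac{7 e^{2 t} e^{2 x}}{6} - e^{t} e^{x}.
Matching coefficients of the independent functions:
  [t^{2} \cos^{2}{\left(t x \right)}]:  \frac{B^{2}}{2} = \frac{1}{2}
  [x \cos{\left(t x \right)}]:  - 2 B = 2
  [x^{2} \sin{\left(t x \right)}]:  - 3 B = 3
  [x^{2} \cos^{2}{\left(t x \right)}]:  \frac{2 B^{2}}{3} = \frac{2}{3}
  [e^{t} e^{x}]:  A = -1
  [e^{2 t} e^{2 x}]:  \frac{7 A^{2}}{6} = \frac{7}{6}
  [t e^{t} e^{x} \cos{\left(t x \right)}]:  A B = 1
  [x e^{t} e^{x} \cos{\left(t x \right)}]:  \frac{4 A B}{3} = \frac{4}{3}
Solving: A = -1, B = -1.
Check against the point condition:
  u(0, 0) = -1  ⟹  A = -1  ✓
Hence u(x, t) = - e^{t + x} - \sin{\left(t x \right)}.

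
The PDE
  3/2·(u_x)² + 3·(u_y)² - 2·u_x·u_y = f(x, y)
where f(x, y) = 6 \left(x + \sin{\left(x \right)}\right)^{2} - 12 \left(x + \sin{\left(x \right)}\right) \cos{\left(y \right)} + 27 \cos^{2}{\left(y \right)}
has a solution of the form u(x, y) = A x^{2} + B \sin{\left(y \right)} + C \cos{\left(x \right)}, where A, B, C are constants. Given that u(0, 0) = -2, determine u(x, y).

Substitute the ansatz u = A x^{2} + B \sin{\left(y \right)} + C \cos{\left(x \right)} into the left-hand side.
Derivatives of the ansatz:
  u_x = 2 A x - C \sin{\left(x \right)}
  u_y = B \cos{\left(y \right)}
Term by term:
  3/2·(u_x)² = 6 A^{2} x^{2} - 6 A C x \sin{\left(x \right)} + \frac{3 C^{2} \sin^{2}{\left(x \right)}}{2}
  3·(u_y)² = 3 B^{2} \cos^{2}{\left(y \right)}
  -2·u_x·u_y = - 4 A B x \cos{\left(y \right)} + 2 B C \sin{\left(x \right)} \cos{\left(y \right)}
So the left-hand side equals
  6 A^{2} x^{2} - 4 A B x \cos{\left(y \right)} - 6 A C x \sin{\left(x \right)} + 3 B^{2} \cos^{2}{\left(y \right)} + 2 B C \sin{\left(x \right)} \cos{\left(y \right)} + \frac{3 C^{2} \sin^{2}{\left(x \right)}}{2}
This must equal f(x, y) identically; expanded, f = 6 x^{2} + 12 x \sin{\left(x \right)} - 12 x \cos{\left(y \right)} + 6 \sin^{2}{\left(x \right)} - 12 \sin{\left(x \right)} \cos{\left(y \right)} + 27 \cos^{2}{\left(y \right)}.
Matching coefficients of the independent functions:
  [x^{2}]:  6 A^{2} = 6
  [x \sin{\left(x \right)}]:  - 6 A C = 12
  [x \cos{\left(y \right)}]:  - 4 A B = -12
  [\sin{\left(x \right)} \cos{\left(y \right)}]:  2 B C = -12
  [\sin^{2}{\left(x \right)}]:  \frac{3 C^{2}}{2} = 6
  [\cos^{2}{\left(y \right)}]:  3 B^{2} = 27
These equations allow (A, B, C) = (-1, -3, 2) or (1, 3, -2).
Impose the point condition(s):
  u(0, 0) = -2  ⟹  C = -2
Only A = 1, B = 3, C = -2 satisfies everything.
Hence u(x, y) = x^{2} + 3 \sin{\left(y \right)} - 2 \cos{\left(x \right)}.

Answer: u(x, y) = x^{2} + 3 \sin{\left(y \right)} - 2 \cos{\left(x \right)}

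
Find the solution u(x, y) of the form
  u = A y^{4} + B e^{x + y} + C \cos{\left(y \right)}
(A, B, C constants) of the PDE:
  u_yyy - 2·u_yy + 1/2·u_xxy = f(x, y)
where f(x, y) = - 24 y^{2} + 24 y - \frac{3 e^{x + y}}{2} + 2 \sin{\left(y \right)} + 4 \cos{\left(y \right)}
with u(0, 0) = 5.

Substitute the ansatz u = A y^{4} + B e^{x + y} + C \cos{\left(y \right)} into the left-hand side.
Derivatives of the ansatz:
  u_yyy = 24 A y + B e^{x} e^{y} + C \sin{\left(y \right)}
  u_yy = 12 A y^{2} + B e^{x} e^{y} - C \cos{\left(y \right)}
  u_xxy = B e^{x} e^{y}
Term by term:
  u_yyy = 24 A y + B e^{x} e^{y} + C \sin{\left(y \right)}
  -2·u_yy = - 24 A y^{2} - 2 B e^{x} e^{y} + 2 C \cos{\left(y \right)}
  1/2·u_xxy = \frac{B e^{x} e^{y}}{2}
So the left-hand side equals
  - 24 A y^{2} + 24 A y - \frac{B e^{x} e^{y}}{2} + C \sin{\left(y \right)} + 2 C \cos{\left(y \right)}
This must equal f(x, y) identically; expanded, f = - 24 y^{2} + 24 y - \frac{3 e^{x} e^{y}}{2} + 2 \sin{\left(y \right)} + 4 \cos{\left(y \right)}.
Matching coefficients of the independent functions:
  [y]:  24 A = 24
  [y^{2}]:  - 24 A = -24
  [e^{x} e^{y}]:  - \frac{B}{2} = - \frac{3}{2}
  [\sin{\left(y \right)}]:  C = 2
  [\cos{\left(y \right)}]:  2 C = 4
Solving: A = 1, B = 3, C = 2.
Check against the point condition:
  u(0, 0) = 5  ⟹  B + C = 5  ✓
Hence u(x, y) = y^{4} + 3 e^{x + y} + 2 \cos{\left(y \right)}.

Answer: u(x, y) = y^{4} + 3 e^{x + y} + 2 \cos{\left(y \right)}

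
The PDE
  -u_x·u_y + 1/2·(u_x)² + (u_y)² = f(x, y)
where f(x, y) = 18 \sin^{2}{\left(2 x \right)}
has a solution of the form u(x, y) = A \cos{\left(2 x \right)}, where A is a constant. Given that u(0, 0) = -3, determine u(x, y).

Answer: u(x, y) = - 3 \cos{\left(2 x \right)}

Derivation:
Substitute the ansatz u = A \cos{\left(2 x \right)} into the left-hand side.
Derivatives of the ansatz:
  u_x = - 2 A \sin{\left(2 x \right)}
  u_y = 0
Term by term:
  -u_x·u_y = 0
  1/2·(u_x)² = 2 A^{2} \sin^{2}{\left(2 x \right)}
  (u_y)² = 0
So the left-hand side equals
  2 A^{2} \sin^{2}{\left(2 x \right)}
This must equal f(x, y) = 18 \sin^{2}{\left(2 x \right)} identically.
Matching coefficients of the independent functions:
  [\sin^{2}{\left(2 x \right)}]:  2 A^{2} = 18
These equations allow (A) = (-3) or (3).
Impose the point condition(s):
  u(0, 0) = -3  ⟹  A = -3
Only A = -3 satisfies everything.
Hence u(x, y) = - 3 \cos{\left(2 x \right)}.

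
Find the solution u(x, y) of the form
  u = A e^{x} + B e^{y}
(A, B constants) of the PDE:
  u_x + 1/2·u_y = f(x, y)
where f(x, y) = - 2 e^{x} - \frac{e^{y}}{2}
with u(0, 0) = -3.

Answer: u(x, y) = - 2 e^{x} - e^{y}

Derivation:
Substitute the ansatz u = A e^{x} + B e^{y} into the left-hand side.
Derivatives of the ansatz:
  u_x = A e^{x}
  u_y = B e^{y}
Term by term:
  u_x = A e^{x}
  1/2·u_y = \frac{B e^{y}}{2}
So the left-hand side equals
  A e^{x} + \frac{B e^{y}}{2}
This must equal f(x, y) = - 2 e^{x} - \frac{e^{y}}{2} identically.
Matching coefficients of the independent functions:
  [e^{x}]:  A = -2
  [e^{y}]:  \frac{B}{2} = - \frac{1}{2}
Solving: A = -2, B = -1.
Check against the point condition:
  u(0, 0) = -3  ⟹  A + B = -3  ✓
Hence u(x, y) = - 2 e^{x} - e^{y}.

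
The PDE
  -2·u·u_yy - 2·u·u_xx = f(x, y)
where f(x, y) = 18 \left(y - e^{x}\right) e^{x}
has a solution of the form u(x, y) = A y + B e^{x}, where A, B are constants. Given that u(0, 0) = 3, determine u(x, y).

Answer: u(x, y) = - 3 y + 3 e^{x}

Derivation:
Substitute the ansatz u = A y + B e^{x} into the left-hand side.
Derivatives of the ansatz:
  u_yy = 0
  u_xx = B e^{x}
Term by term:
  -2·u·u_yy = 0
  -2·u·u_xx = - 2 A B y e^{x} - 2 B^{2} e^{2 x}
So the left-hand side equals
  - 2 A B y e^{x} - 2 B^{2} e^{2 x}
This must equal f(x, y) identically; expanded, f = 18 y e^{x} - 18 e^{2 x}.
Matching coefficients of the independent functions:
  [y e^{x}]:  - 2 A B = 18
  [e^{2 x}]:  - 2 B^{2} = -18
These equations allow (A, B) = (-3, 3) or (3, -3).
Impose the point condition(s):
  u(0, 0) = 3  ⟹  B = 3
Only A = -3, B = 3 satisfies everything.
Hence u(x, y) = - 3 y + 3 e^{x}.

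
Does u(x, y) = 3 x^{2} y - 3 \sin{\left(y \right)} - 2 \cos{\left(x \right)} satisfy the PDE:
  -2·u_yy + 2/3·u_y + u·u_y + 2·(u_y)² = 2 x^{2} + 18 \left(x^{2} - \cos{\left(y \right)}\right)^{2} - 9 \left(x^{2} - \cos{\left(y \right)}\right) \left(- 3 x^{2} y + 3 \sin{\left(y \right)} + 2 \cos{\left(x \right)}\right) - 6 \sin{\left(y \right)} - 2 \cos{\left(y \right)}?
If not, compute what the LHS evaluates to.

Answer: No, the LHS evaluates to 2 x^{2} + 18 \left(x^{2} - \cos{\left(y \right)}\right)^{2} - 3 \left(x^{2} - \cos{\left(y \right)}\right) \left(- 3 x^{2} y + 3 \sin{\left(y \right)} + 2 \cos{\left(x \right)}\right) - 6 \sin{\left(y \right)} - 2 \cos{\left(y \right)}

Derivation:
Evaluate each term of the left-hand side for u = 3 x^{2} y - 3 \sin{\left(y \right)} - 2 \cos{\left(x \right)}.
Derivatives:
  u_yy = 3 \sin{\left(y \right)}
  u_y = 3 x^{2} - 3 \cos{\left(y \right)}
Terms:
  -2·u_yy = - 6 \sin{\left(y \right)}
  2/3·u_y = 2 x^{2} - 2 \cos{\left(y \right)}
  u·u_y = - 3 \left(x^{2} - \cos{\left(y \right)}\right) \left(- 3 x^{2} y + 3 \sin{\left(y \right)} + 2 \cos{\left(x \right)}\right)
  2·(u_y)² = 18 \left(x^{2} - \cos{\left(y \right)}\right)^{2}
Sum: LHS = 2 x^{2} + 18 \left(x^{2} - \cos{\left(y \right)}\right)^{2} - 3 \left(x^{2} - \cos{\left(y \right)}\right) \left(- 3 x^{2} y + 3 \sin{\left(y \right)} + 2 \cos{\left(x \right)}\right) - 6 \sin{\left(y \right)} - 2 \cos{\left(y \right)}
Given right-hand side: 2 x^{2} + 18 \left(x^{2} - \cos{\left(y \right)}\right)^{2} - 9 \left(x^{2} - \cos{\left(y \right)}\right) \left(- 3 x^{2} y + 3 \sin{\left(y \right)} + 2 \cos{\left(x \right)}\right) - 6 \sin{\left(y \right)} - 2 \cos{\left(y \right)}. Difference LHS − RHS = 6 \left(x^{2} - \cos{\left(y \right)}\right) \left(- 3 x^{2} y + 3 \sin{\left(y \right)} + 2 \cos{\left(x \right)}\right) ≠ 0, so u is not a solution.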